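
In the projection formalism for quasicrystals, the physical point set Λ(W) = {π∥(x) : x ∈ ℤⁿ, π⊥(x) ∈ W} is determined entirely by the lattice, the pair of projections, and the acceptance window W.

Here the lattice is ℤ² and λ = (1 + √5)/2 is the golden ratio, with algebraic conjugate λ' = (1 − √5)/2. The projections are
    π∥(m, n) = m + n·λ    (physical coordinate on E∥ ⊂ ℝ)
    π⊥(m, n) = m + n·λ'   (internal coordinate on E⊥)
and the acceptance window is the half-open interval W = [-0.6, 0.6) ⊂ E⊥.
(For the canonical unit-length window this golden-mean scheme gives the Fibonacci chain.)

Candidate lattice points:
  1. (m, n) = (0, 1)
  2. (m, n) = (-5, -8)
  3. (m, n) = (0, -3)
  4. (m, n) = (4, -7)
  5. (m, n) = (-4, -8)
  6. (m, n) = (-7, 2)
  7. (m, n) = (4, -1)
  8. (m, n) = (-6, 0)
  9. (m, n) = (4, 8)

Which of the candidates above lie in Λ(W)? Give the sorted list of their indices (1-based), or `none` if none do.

Numerically λ ≈ 1.61803 and λ' = −1/λ ≈ -0.61803.
candidate 1: (m,n)=(0,1) → π∥ = 0+1·λ ≈ 1.61803, π⊥ = 0+1·λ' ≈ -0.61803 ∉ [-0.6, 0.6) ⇒ out
candidate 2: (m,n)=(-5,-8) → π∥ = -5-8·λ ≈ -17.94427, π⊥ = -5-8·λ' ≈ -0.05573 ∈ [-0.6, 0.6) ⇒ IN Λ
candidate 3: (m,n)=(0,-3) → π∥ = 0-3·λ ≈ -4.85410, π⊥ = 0-3·λ' ≈ 1.85410 ∉ [-0.6, 0.6) ⇒ out
candidate 4: (m,n)=(4,-7) → π∥ = 4-7·λ ≈ -7.32624, π⊥ = 4-7·λ' ≈ 8.32624 ∉ [-0.6, 0.6) ⇒ out
candidate 5: (m,n)=(-4,-8) → π∥ = -4-8·λ ≈ -16.94427, π⊥ = -4-8·λ' ≈ 0.94427 ∉ [-0.6, 0.6) ⇒ out
candidate 6: (m,n)=(-7,2) → π∥ = -7+2·λ ≈ -3.76393, π⊥ = -7+2·λ' ≈ -8.23607 ∉ [-0.6, 0.6) ⇒ out
candidate 7: (m,n)=(4,-1) → π∥ = 4-1·λ ≈ 2.38197, π⊥ = 4-1·λ' ≈ 4.61803 ∉ [-0.6, 0.6) ⇒ out
candidate 8: (m,n)=(-6,0) → π∥ = -6+0·λ ≈ -6.00000, π⊥ = -6+0·λ' ≈ -6.00000 ∉ [-0.6, 0.6) ⇒ out
candidate 9: (m,n)=(4,8) → π∥ = 4+8·λ ≈ 16.94427, π⊥ = 4+8·λ' ≈ -0.94427 ∉ [-0.6, 0.6) ⇒ out

2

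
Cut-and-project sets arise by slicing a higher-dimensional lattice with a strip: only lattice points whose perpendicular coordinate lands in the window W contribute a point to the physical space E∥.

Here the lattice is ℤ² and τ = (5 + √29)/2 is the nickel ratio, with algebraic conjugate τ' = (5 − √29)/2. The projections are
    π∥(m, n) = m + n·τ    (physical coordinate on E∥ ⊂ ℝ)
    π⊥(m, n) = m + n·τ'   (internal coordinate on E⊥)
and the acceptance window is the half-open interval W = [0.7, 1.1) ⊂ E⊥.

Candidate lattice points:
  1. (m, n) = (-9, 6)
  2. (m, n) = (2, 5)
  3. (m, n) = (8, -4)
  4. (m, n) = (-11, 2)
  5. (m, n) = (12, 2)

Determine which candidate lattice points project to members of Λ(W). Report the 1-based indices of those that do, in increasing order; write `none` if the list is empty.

Numerically τ ≈ 5.192582 and τ' = −1/τ ≈ -0.192582.
#1 (-9,6): internal coord -9 + (6)·τ' = -10.155494; -10.155494 ∉ [0.7, 1.1) → out
#2 (2,5): internal coord 2 + (5)·τ' = +1.037088; +1.037088 ∈ [0.7, 1.1) → IN Λ
#3 (8,-4): internal coord 8 + (-4)·τ' = +8.770330; +8.770330 ∉ [0.7, 1.1) → out
#4 (-11,2): internal coord -11 + (2)·τ' = -11.385165; -11.385165 ∉ [0.7, 1.1) → out
#5 (12,2): internal coord 12 + (2)·τ' = +11.614835; +11.614835 ∉ [0.7, 1.1) → out

2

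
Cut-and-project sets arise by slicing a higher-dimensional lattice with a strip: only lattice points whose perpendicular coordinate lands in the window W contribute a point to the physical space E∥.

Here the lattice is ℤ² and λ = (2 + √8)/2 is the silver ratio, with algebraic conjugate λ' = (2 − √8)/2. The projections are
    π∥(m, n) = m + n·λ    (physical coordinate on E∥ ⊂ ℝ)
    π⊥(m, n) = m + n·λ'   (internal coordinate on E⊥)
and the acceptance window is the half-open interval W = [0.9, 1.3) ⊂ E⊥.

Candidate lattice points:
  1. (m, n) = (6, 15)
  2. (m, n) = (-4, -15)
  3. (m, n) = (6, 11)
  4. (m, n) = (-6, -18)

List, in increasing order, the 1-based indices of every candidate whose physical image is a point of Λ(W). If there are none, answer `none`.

none

Numerically λ ≈ 2.4142 and λ' = −1/λ ≈ -0.4142.
candidate 1: (m,n)=(6,15) → π∥ = 6+15·λ ≈ 42.2132, π⊥ = 6+15·λ' ≈ -0.2132 ∉ [0.9, 1.3) ⇒ out
candidate 2: (m,n)=(-4,-15) → π∥ = -4-15·λ ≈ -40.2132, π⊥ = -4-15·λ' ≈ 2.2132 ∉ [0.9, 1.3) ⇒ out
candidate 3: (m,n)=(6,11) → π∥ = 6+11·λ ≈ 32.5563, π⊥ = 6+11·λ' ≈ 1.4437 ∉ [0.9, 1.3) ⇒ out
candidate 4: (m,n)=(-6,-18) → π∥ = -6-18·λ ≈ -49.4558, π⊥ = -6-18·λ' ≈ 1.4558 ∉ [0.9, 1.3) ⇒ out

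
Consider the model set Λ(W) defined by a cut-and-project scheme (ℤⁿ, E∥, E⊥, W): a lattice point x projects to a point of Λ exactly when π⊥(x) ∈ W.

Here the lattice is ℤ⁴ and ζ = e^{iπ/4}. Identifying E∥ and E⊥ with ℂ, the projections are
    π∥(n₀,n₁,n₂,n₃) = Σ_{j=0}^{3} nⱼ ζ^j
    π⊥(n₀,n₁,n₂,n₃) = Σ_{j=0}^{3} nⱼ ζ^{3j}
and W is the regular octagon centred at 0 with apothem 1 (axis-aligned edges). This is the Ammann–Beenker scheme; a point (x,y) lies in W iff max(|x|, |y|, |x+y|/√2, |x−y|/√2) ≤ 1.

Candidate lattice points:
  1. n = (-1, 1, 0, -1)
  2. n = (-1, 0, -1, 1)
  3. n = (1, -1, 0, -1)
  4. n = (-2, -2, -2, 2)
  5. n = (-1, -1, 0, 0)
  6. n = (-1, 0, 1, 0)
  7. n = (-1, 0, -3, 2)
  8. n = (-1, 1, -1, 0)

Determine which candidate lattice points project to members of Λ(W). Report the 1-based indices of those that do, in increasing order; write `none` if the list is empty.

5

Internal map: ζ^{3j} for j=0..3 gives (1,0), (−√2/2,√2/2), (0,−1), (√2/2,√2/2).
candidate 1: n = (-1, 1, 0, -1) → π⊥ ≈ (-2.4142, +0.0000); max(|x|,|y|,|x±y|/√2) = 2.4142 > 1 ⇒ ∉ W
candidate 2: n = (-1, 0, -1, 1) → π⊥ ≈ (-0.2929, +1.7071); max(|x|,|y|,|x±y|/√2) = 1.7071 > 1 ⇒ ∉ W
candidate 3: n = (1, -1, 0, -1) → π⊥ ≈ (+1.0000, -1.4142); max(|x|,|y|,|x±y|/√2) = 1.7071 > 1 ⇒ ∉ W
candidate 4: n = (-2, -2, -2, 2) → π⊥ ≈ (+0.8284, +2.0000); max(|x|,|y|,|x±y|/√2) = 2.0000 > 1 ⇒ ∉ W
candidate 5: n = (-1, -1, 0, 0) → π⊥ ≈ (-0.2929, -0.7071); max(|x|,|y|,|x±y|/√2) = 0.7071 ≤ 1 ⇒ ∈ W
candidate 6: n = (-1, 0, 1, 0) → π⊥ ≈ (-1.0000, -1.0000); max(|x|,|y|,|x±y|/√2) = 1.4142 > 1 ⇒ ∉ W
candidate 7: n = (-1, 0, -3, 2) → π⊥ ≈ (+0.4142, +4.4142); max(|x|,|y|,|x±y|/√2) = 4.4142 > 1 ⇒ ∉ W
candidate 8: n = (-1, 1, -1, 0) → π⊥ ≈ (-1.7071, +1.7071); max(|x|,|y|,|x±y|/√2) = 2.4142 > 1 ⇒ ∉ W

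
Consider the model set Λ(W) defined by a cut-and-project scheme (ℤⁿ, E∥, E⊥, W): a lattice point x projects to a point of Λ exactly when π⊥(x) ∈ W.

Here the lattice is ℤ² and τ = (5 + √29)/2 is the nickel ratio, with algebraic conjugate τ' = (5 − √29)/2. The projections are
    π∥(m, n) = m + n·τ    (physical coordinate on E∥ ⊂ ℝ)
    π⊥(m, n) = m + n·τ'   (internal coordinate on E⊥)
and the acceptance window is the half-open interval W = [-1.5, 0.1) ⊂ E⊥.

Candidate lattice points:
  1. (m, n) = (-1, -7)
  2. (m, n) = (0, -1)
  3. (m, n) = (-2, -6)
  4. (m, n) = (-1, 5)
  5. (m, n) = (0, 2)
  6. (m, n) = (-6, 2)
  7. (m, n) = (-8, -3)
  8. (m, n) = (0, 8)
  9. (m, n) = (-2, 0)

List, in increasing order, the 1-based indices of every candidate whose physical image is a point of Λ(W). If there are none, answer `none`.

3, 5

τ' = (5−√29)/2 ≈ -0.1926.
candidate 1: (m,n)=(-1,-7) → π∥ = -1-7·τ ≈ -37.3481, π⊥ = -1-7·τ' ≈ 0.3481 ∉ [-1.5, 0.1) ⇒ out
candidate 2: (m,n)=(0,-1) → π∥ = 0-1·τ ≈ -5.1926, π⊥ = 0-1·τ' ≈ 0.1926 ∉ [-1.5, 0.1) ⇒ out
candidate 3: (m,n)=(-2,-6) → π∥ = -2-6·τ ≈ -33.1555, π⊥ = -2-6·τ' ≈ -0.8445 ∈ [-1.5, 0.1) ⇒ IN Λ
candidate 4: (m,n)=(-1,5) → π∥ = -1+5·τ ≈ 24.9629, π⊥ = -1+5·τ' ≈ -1.9629 ∉ [-1.5, 0.1) ⇒ out
candidate 5: (m,n)=(0,2) → π∥ = 0+2·τ ≈ 10.3852, π⊥ = 0+2·τ' ≈ -0.3852 ∈ [-1.5, 0.1) ⇒ IN Λ
candidate 6: (m,n)=(-6,2) → π∥ = -6+2·τ ≈ 4.3852, π⊥ = -6+2·τ' ≈ -6.3852 ∉ [-1.5, 0.1) ⇒ out
candidate 7: (m,n)=(-8,-3) → π∥ = -8-3·τ ≈ -23.5777, π⊥ = -8-3·τ' ≈ -7.4223 ∉ [-1.5, 0.1) ⇒ out
candidate 8: (m,n)=(0,8) → π∥ = 0+8·τ ≈ 41.5407, π⊥ = 0+8·τ' ≈ -1.5407 ∉ [-1.5, 0.1) ⇒ out
candidate 9: (m,n)=(-2,0) → π∥ = -2+0·τ ≈ -2.0000, π⊥ = -2+0·τ' ≈ -2.0000 ∉ [-1.5, 0.1) ⇒ out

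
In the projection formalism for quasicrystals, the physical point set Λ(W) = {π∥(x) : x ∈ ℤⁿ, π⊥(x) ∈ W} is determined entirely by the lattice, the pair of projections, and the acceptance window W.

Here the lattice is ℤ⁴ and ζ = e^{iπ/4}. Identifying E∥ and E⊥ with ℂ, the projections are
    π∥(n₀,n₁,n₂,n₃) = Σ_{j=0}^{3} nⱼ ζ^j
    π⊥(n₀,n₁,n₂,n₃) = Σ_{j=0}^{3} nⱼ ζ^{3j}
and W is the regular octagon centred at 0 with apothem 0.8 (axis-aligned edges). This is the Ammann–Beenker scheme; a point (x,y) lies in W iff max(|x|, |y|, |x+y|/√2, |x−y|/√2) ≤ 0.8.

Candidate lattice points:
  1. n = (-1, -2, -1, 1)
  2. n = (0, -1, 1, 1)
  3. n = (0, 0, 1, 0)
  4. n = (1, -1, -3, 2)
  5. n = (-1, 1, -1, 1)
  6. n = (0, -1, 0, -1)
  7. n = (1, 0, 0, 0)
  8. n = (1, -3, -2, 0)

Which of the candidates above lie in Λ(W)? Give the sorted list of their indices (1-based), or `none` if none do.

Internal map: ζ^{3j} for j=0..3 gives (1,0), (−√2/2,√2/2), (0,−1), (√2/2,√2/2).
candidate 1: n = (-1, -2, -1, 1) → π⊥ ≈ (+1.121320, +0.292893); max(|x|,|y|,|x±y|/√2) = 1.121320 > 0.8 ⇒ ∉ W
candidate 2: n = (0, -1, 1, 1) → π⊥ ≈ (+1.414214, -1.000000); max(|x|,|y|,|x±y|/√2) = 1.707107 > 0.8 ⇒ ∉ W
candidate 3: n = (0, 0, 1, 0) → π⊥ ≈ (+0.000000, -1.000000); max(|x|,|y|,|x±y|/√2) = 1.000000 > 0.8 ⇒ ∉ W
candidate 4: n = (1, -1, -3, 2) → π⊥ ≈ (+3.121320, +3.707107); max(|x|,|y|,|x±y|/√2) = 4.828427 > 0.8 ⇒ ∉ W
candidate 5: n = (-1, 1, -1, 1) → π⊥ ≈ (-1.000000, +2.414214); max(|x|,|y|,|x±y|/√2) = 2.414214 > 0.8 ⇒ ∉ W
candidate 6: n = (0, -1, 0, -1) → π⊥ ≈ (+0.000000, -1.414214); max(|x|,|y|,|x±y|/√2) = 1.414214 > 0.8 ⇒ ∉ W
candidate 7: n = (1, 0, 0, 0) → π⊥ ≈ (+1.000000, +0.000000); max(|x|,|y|,|x±y|/√2) = 1.000000 > 0.8 ⇒ ∉ W
candidate 8: n = (1, -3, -2, 0) → π⊥ ≈ (+3.121320, -0.121320); max(|x|,|y|,|x±y|/√2) = 3.121320 > 0.8 ⇒ ∉ W

none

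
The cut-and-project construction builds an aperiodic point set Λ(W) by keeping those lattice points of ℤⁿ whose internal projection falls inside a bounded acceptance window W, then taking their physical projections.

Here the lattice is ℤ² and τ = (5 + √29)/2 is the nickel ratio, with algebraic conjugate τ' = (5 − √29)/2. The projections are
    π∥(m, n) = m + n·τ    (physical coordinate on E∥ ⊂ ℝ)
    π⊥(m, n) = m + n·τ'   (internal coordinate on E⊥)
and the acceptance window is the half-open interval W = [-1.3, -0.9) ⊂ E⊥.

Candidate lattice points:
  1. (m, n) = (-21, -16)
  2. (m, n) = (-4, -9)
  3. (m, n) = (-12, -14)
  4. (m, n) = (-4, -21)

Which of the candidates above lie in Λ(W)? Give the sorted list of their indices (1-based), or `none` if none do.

Compute τ' = (5−√29)/2 = -0.19258, so π⊥(m,n) = m -0.19258·n.
#1 (-21,-16): internal coord -21 + (-16)·τ' = -17.91868; -17.91868 ∉ [-1.3, -0.9) → out
#2 (-4,-9): internal coord -4 + (-9)·τ' = -2.26676; -2.26676 ∉ [-1.3, -0.9) → out
#3 (-12,-14): internal coord -12 + (-14)·τ' = -9.30385; -9.30385 ∉ [-1.3, -0.9) → out
#4 (-4,-21): internal coord -4 + (-21)·τ' = +0.04423; +0.04423 ∉ [-1.3, -0.9) → out

none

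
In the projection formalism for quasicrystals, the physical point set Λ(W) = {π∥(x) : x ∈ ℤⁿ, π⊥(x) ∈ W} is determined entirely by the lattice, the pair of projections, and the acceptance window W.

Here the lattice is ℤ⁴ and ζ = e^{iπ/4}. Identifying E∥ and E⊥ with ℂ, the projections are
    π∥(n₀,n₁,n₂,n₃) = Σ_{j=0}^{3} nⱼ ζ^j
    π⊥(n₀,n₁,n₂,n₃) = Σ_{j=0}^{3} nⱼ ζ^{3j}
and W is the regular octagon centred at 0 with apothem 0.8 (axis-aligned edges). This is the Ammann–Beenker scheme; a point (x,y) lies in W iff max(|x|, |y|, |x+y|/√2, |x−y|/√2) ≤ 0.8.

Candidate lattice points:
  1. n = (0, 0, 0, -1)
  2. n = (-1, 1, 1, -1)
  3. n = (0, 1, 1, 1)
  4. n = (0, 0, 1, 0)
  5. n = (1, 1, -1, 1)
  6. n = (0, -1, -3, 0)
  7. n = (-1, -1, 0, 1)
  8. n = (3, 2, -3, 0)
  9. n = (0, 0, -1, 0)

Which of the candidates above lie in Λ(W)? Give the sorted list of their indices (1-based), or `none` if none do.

3, 7

Internal map: ζ^{3j} for j=0..3 gives (1,0), (−√2/2,√2/2), (0,−1), (√2/2,√2/2).
candidate 1: n = (0, 0, 0, -1) → π⊥ ≈ (-0.7071, -0.7071); max(|x|,|y|,|x±y|/√2) = 1.0000 > 0.8 ⇒ ∉ W
candidate 2: n = (-1, 1, 1, -1) → π⊥ ≈ (-2.4142, -1.0000); max(|x|,|y|,|x±y|/√2) = 2.4142 > 0.8 ⇒ ∉ W
candidate 3: n = (0, 1, 1, 1) → π⊥ ≈ (+0.0000, +0.4142); max(|x|,|y|,|x±y|/√2) = 0.4142 ≤ 0.8 ⇒ ∈ W
candidate 4: n = (0, 0, 1, 0) → π⊥ ≈ (+0.0000, -1.0000); max(|x|,|y|,|x±y|/√2) = 1.0000 > 0.8 ⇒ ∉ W
candidate 5: n = (1, 1, -1, 1) → π⊥ ≈ (+1.0000, +2.4142); max(|x|,|y|,|x±y|/√2) = 2.4142 > 0.8 ⇒ ∉ W
candidate 6: n = (0, -1, -3, 0) → π⊥ ≈ (+0.7071, +2.2929); max(|x|,|y|,|x±y|/√2) = 2.2929 > 0.8 ⇒ ∉ W
candidate 7: n = (-1, -1, 0, 1) → π⊥ ≈ (+0.4142, +0.0000); max(|x|,|y|,|x±y|/√2) = 0.4142 ≤ 0.8 ⇒ ∈ W
candidate 8: n = (3, 2, -3, 0) → π⊥ ≈ (+1.5858, +4.4142); max(|x|,|y|,|x±y|/√2) = 4.4142 > 0.8 ⇒ ∉ W
candidate 9: n = (0, 0, -1, 0) → π⊥ ≈ (+0.0000, +1.0000); max(|x|,|y|,|x±y|/√2) = 1.0000 > 0.8 ⇒ ∉ W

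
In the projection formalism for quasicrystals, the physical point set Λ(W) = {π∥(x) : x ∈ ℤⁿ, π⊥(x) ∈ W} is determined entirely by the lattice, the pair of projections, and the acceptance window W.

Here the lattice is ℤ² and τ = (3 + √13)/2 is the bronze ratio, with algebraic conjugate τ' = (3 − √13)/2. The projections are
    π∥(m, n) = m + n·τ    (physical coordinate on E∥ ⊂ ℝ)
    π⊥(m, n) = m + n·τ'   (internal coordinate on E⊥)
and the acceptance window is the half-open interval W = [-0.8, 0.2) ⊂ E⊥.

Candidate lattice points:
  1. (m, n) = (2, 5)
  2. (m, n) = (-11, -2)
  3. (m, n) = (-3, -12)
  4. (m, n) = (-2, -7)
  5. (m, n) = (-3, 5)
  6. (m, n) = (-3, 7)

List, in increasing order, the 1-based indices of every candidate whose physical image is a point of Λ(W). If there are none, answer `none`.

4

Numerically τ ≈ 3.30278 and τ' = −1/τ ≈ -0.30278.
candidate 1: (m,n)=(2,5) → π∥ = 2+5·τ ≈ 18.51388, π⊥ = 2+5·τ' ≈ 0.48612 ∉ [-0.8, 0.2) ⇒ out
candidate 2: (m,n)=(-11,-2) → π∥ = -11-2·τ ≈ -17.60555, π⊥ = -11-2·τ' ≈ -10.39445 ∉ [-0.8, 0.2) ⇒ out
candidate 3: (m,n)=(-3,-12) → π∥ = -3-12·τ ≈ -42.63331, π⊥ = -3-12·τ' ≈ 0.63331 ∉ [-0.8, 0.2) ⇒ out
candidate 4: (m,n)=(-2,-7) → π∥ = -2-7·τ ≈ -25.11943, π⊥ = -2-7·τ' ≈ 0.11943 ∈ [-0.8, 0.2) ⇒ IN Λ
candidate 5: (m,n)=(-3,5) → π∥ = -3+5·τ ≈ 13.51388, π⊥ = -3+5·τ' ≈ -4.51388 ∉ [-0.8, 0.2) ⇒ out
candidate 6: (m,n)=(-3,7) → π∥ = -3+7·τ ≈ 20.11943, π⊥ = -3+7·τ' ≈ -5.11943 ∉ [-0.8, 0.2) ⇒ out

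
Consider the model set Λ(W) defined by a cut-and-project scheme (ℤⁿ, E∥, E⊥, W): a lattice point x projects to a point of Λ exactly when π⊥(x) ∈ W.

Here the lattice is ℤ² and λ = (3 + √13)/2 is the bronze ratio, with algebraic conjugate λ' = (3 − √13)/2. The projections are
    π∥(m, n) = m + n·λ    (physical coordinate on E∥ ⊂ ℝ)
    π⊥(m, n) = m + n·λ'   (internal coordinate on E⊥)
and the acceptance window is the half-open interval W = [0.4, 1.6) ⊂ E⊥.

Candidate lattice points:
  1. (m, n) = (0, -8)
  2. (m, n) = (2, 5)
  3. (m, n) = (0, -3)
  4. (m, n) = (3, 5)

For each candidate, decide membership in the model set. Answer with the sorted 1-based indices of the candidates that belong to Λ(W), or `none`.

2, 3, 4

Numerically λ ≈ 3.3028 and λ' = −1/λ ≈ -0.3028.
[1] lift (0,-8): star map gives 2.4222; window check 0.4 ≤ 2.4222 < 1.6 is false → out
[2] lift (2,5): star map gives 0.4861; window check 0.4 ≤ 0.4861 < 1.6 is true → IN Λ
[3] lift (0,-3): star map gives 0.9083; window check 0.4 ≤ 0.9083 < 1.6 is true → IN Λ
[4] lift (3,5): star map gives 1.4861; window check 0.4 ≤ 1.4861 < 1.6 is true → IN Λ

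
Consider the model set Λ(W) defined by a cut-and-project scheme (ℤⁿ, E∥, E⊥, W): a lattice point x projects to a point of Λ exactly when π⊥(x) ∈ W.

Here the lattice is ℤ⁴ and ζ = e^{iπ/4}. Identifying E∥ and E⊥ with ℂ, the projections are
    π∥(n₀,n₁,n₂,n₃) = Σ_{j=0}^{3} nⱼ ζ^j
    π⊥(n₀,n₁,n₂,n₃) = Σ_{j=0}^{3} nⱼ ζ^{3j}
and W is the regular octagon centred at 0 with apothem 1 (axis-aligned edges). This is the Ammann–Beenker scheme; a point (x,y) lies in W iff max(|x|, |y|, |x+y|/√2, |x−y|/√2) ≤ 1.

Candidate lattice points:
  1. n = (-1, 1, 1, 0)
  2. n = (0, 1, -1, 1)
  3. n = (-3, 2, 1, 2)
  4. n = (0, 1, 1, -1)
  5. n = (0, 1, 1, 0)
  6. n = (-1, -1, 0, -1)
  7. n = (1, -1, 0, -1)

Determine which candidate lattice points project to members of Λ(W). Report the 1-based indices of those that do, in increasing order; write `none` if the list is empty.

π⊥(n) = n₀ + n₁ζ³ + n₂ζ⁶ + n₃ζ⁹ where ζ = e^{iπ/4}.
#1 (-1, 1, 1, 0): internal (-1.70711, -0.29289); octagon support 1.70711 vs apothem 1 → ∉ W
#2 (0, 1, -1, 1): internal (0.00000, 2.41421); octagon support 2.41421 vs apothem 1 → ∉ W
#3 (-3, 2, 1, 2): internal (-3.00000, 1.82843); octagon support 3.41421 vs apothem 1 → ∉ W
#4 (0, 1, 1, -1): internal (-1.41421, -1.00000); octagon support 1.70711 vs apothem 1 → ∉ W
#5 (0, 1, 1, 0): internal (-0.70711, -0.29289); octagon support 0.70711 vs apothem 1 → ∈ W
#6 (-1, -1, 0, -1): internal (-1.00000, -1.41421); octagon support 1.70711 vs apothem 1 → ∉ W
#7 (1, -1, 0, -1): internal (1.00000, -1.41421); octagon support 1.70711 vs apothem 1 → ∉ W

5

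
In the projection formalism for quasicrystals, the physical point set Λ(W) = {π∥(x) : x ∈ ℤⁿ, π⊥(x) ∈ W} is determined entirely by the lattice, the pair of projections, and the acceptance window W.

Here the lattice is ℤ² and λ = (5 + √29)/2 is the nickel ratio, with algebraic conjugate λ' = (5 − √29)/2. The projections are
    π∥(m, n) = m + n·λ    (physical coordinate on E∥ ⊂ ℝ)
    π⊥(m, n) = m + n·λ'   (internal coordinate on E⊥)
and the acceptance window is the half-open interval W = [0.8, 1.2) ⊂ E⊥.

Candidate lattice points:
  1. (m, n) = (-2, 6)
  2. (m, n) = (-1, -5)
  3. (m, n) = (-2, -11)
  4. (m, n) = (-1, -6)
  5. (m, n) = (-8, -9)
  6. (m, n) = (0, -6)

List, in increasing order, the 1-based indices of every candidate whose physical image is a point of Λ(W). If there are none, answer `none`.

6

Numerically λ ≈ 5.192582 and λ' = −1/λ ≈ -0.192582.
[1] lift (-2,6): star map gives -3.155494; window check 0.8 ≤ -3.155494 < 1.2 is false → out
[2] lift (-1,-5): star map gives -0.037088; window check 0.8 ≤ -0.037088 < 1.2 is false → out
[3] lift (-2,-11): star map gives 0.118406; window check 0.8 ≤ 0.118406 < 1.2 is false → out
[4] lift (-1,-6): star map gives 0.155494; window check 0.8 ≤ 0.155494 < 1.2 is false → out
[5] lift (-8,-9): star map gives -6.266758; window check 0.8 ≤ -6.266758 < 1.2 is false → out
[6] lift (0,-6): star map gives 1.155494; window check 0.8 ≤ 1.155494 < 1.2 is true → IN Λ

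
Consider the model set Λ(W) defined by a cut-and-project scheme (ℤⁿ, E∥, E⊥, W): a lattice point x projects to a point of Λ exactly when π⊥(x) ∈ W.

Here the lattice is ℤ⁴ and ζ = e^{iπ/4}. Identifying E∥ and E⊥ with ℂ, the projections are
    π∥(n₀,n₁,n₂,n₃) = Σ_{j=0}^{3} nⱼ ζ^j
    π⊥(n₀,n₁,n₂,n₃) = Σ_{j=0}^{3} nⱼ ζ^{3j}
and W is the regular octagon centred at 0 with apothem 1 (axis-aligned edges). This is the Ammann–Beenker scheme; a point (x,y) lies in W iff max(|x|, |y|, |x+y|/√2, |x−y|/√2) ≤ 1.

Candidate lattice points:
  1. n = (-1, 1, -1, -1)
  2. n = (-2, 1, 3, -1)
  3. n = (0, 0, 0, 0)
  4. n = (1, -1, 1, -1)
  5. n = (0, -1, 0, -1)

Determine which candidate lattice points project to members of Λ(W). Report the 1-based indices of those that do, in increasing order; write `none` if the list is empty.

With ζ = e^{iπ/4} the internal vectors are ζ^0,ζ^3,ζ^6,ζ^9.
#1 (-1, 1, -1, -1): internal (-2.414214, 1.000000); octagon support 2.414214 vs apothem 1 → ∉ W
#2 (-2, 1, 3, -1): internal (-3.414214, -3.000000); octagon support 4.535534 vs apothem 1 → ∉ W
#3 (0, 0, 0, 0): internal (0.000000, 0.000000); octagon support 0.000000 vs apothem 1 → ∈ W
#4 (1, -1, 1, -1): internal (1.000000, -2.414214); octagon support 2.414214 vs apothem 1 → ∉ W
#5 (0, -1, 0, -1): internal (0.000000, -1.414214); octagon support 1.414214 vs apothem 1 → ∉ W

3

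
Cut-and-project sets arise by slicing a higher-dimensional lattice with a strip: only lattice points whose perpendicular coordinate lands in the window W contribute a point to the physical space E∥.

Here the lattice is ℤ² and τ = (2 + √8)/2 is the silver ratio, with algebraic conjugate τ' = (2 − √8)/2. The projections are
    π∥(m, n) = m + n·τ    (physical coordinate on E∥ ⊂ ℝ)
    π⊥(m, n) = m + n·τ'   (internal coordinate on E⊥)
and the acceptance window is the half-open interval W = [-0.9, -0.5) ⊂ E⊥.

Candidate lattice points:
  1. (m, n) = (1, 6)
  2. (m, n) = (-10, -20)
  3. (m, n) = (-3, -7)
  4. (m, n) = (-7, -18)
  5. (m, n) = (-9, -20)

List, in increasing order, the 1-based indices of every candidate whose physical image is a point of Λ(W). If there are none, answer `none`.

Numerically τ ≈ 2.414214 and τ' = −1/τ ≈ -0.414214.
candidate 1: (m,n)=(1,6) → π∥ = 1+6·τ ≈ 15.485281, π⊥ = 1+6·τ' ≈ -1.485281 ∉ [-0.9, -0.5) ⇒ out
candidate 2: (m,n)=(-10,-20) → π∥ = -10-20·τ ≈ -58.284271, π⊥ = -10-20·τ' ≈ -1.715729 ∉ [-0.9, -0.5) ⇒ out
candidate 3: (m,n)=(-3,-7) → π∥ = -3-7·τ ≈ -19.899495, π⊥ = -3-7·τ' ≈ -0.100505 ∉ [-0.9, -0.5) ⇒ out
candidate 4: (m,n)=(-7,-18) → π∥ = -7-18·τ ≈ -50.455844, π⊥ = -7-18·τ' ≈ 0.455844 ∉ [-0.9, -0.5) ⇒ out
candidate 5: (m,n)=(-9,-20) → π∥ = -9-20·τ ≈ -57.284271, π⊥ = -9-20·τ' ≈ -0.715729 ∈ [-0.9, -0.5) ⇒ IN Λ

5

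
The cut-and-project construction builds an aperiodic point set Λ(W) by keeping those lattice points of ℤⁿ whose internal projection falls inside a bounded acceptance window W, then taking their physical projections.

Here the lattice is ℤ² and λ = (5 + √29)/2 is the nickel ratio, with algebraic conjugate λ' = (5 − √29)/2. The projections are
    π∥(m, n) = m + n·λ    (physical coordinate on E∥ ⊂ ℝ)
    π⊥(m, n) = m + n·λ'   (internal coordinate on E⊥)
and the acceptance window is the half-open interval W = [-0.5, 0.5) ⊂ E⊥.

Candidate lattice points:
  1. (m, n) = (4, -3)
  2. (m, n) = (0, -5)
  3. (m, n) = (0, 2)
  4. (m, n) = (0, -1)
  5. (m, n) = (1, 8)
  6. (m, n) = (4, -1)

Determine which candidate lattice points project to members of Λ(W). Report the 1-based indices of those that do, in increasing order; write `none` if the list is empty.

Compute λ' = (5−√29)/2 = -0.192582, so π⊥(m,n) = m -0.192582·n.
[1] lift (4,-3): star map gives 4.577747; window check -0.5 ≤ 4.577747 < 0.5 is false → out
[2] lift (0,-5): star map gives 0.962912; window check -0.5 ≤ 0.962912 < 0.5 is false → out
[3] lift (0,2): star map gives -0.385165; window check -0.5 ≤ -0.385165 < 0.5 is true → IN Λ
[4] lift (0,-1): star map gives 0.192582; window check -0.5 ≤ 0.192582 < 0.5 is true → IN Λ
[5] lift (1,8): star map gives -0.540659; window check -0.5 ≤ -0.540659 < 0.5 is false → out
[6] lift (4,-1): star map gives 4.192582; window check -0.5 ≤ 4.192582 < 0.5 is false → out

3, 4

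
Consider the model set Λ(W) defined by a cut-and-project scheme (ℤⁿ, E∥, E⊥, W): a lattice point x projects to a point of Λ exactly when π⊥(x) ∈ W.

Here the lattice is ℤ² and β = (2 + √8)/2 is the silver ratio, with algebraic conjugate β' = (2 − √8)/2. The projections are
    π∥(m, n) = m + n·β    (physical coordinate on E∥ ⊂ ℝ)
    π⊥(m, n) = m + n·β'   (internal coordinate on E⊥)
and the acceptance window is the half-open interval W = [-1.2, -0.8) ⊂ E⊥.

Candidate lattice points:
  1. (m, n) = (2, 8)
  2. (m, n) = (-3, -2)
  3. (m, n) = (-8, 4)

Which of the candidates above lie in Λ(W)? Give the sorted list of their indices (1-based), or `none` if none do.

Numerically β ≈ 2.41421 and β' = −1/β ≈ -0.41421.
candidate 1: (m,n)=(2,8) → π∥ = 2+8·β ≈ 21.31371, π⊥ = 2+8·β' ≈ -1.31371 ∉ [-1.2, -0.8) ⇒ out
candidate 2: (m,n)=(-3,-2) → π∥ = -3-2·β ≈ -7.82843, π⊥ = -3-2·β' ≈ -2.17157 ∉ [-1.2, -0.8) ⇒ out
candidate 3: (m,n)=(-8,4) → π∥ = -8+4·β ≈ 1.65685, π⊥ = -8+4·β' ≈ -9.65685 ∉ [-1.2, -0.8) ⇒ out

none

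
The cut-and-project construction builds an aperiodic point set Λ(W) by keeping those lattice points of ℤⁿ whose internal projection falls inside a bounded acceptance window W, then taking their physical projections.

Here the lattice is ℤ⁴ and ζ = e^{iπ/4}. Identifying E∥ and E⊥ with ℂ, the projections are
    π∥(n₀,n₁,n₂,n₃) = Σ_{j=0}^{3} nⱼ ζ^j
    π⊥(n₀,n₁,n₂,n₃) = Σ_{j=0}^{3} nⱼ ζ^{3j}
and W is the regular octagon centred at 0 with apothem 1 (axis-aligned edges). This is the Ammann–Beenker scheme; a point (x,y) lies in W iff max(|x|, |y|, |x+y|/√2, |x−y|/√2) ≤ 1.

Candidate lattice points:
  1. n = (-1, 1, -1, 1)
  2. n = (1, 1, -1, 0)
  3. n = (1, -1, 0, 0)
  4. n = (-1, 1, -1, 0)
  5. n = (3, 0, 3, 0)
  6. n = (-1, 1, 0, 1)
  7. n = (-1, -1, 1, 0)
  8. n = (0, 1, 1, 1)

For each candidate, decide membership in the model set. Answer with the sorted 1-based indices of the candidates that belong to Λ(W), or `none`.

8

Internal map: ζ^{3j} for j=0..3 gives (1,0), (−√2/2,√2/2), (0,−1), (√2/2,√2/2).
candidate 1: n = (-1, 1, -1, 1) → π⊥ ≈ (-1.0000, +2.4142); max(|x|,|y|,|x±y|/√2) = 2.4142 > 1 ⇒ ∉ W
candidate 2: n = (1, 1, -1, 0) → π⊥ ≈ (+0.2929, +1.7071); max(|x|,|y|,|x±y|/√2) = 1.7071 > 1 ⇒ ∉ W
candidate 3: n = (1, -1, 0, 0) → π⊥ ≈ (+1.7071, -0.7071); max(|x|,|y|,|x±y|/√2) = 1.7071 > 1 ⇒ ∉ W
candidate 4: n = (-1, 1, -1, 0) → π⊥ ≈ (-1.7071, +1.7071); max(|x|,|y|,|x±y|/√2) = 2.4142 > 1 ⇒ ∉ W
candidate 5: n = (3, 0, 3, 0) → π⊥ ≈ (+3.0000, -3.0000); max(|x|,|y|,|x±y|/√2) = 4.2426 > 1 ⇒ ∉ W
candidate 6: n = (-1, 1, 0, 1) → π⊥ ≈ (-1.0000, +1.4142); max(|x|,|y|,|x±y|/√2) = 1.7071 > 1 ⇒ ∉ W
candidate 7: n = (-1, -1, 1, 0) → π⊥ ≈ (-0.2929, -1.7071); max(|x|,|y|,|x±y|/√2) = 1.7071 > 1 ⇒ ∉ W
candidate 8: n = (0, 1, 1, 1) → π⊥ ≈ (+0.0000, +0.4142); max(|x|,|y|,|x±y|/√2) = 0.4142 ≤ 1 ⇒ ∈ W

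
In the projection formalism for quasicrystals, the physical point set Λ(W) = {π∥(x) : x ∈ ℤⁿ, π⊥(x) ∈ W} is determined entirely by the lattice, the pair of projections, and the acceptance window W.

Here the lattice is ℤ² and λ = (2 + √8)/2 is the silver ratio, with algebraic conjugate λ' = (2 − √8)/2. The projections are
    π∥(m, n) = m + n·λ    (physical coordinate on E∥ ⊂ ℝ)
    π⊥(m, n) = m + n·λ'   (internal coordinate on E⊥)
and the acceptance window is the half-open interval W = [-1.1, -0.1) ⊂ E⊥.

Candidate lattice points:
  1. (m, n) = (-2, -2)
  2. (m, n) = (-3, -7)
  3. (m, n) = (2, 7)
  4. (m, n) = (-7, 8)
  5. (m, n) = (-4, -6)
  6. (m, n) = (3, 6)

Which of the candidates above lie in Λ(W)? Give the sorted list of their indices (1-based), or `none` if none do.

2, 3

λ' = (2−√8)/2 ≈ -0.4142.
[1] lift (-2,-2): star map gives -1.1716; window check -1.1 ≤ -1.1716 < -0.1 is false → out
[2] lift (-3,-7): star map gives -0.1005; window check -1.1 ≤ -0.1005 < -0.1 is true → IN Λ
[3] lift (2,7): star map gives -0.8995; window check -1.1 ≤ -0.8995 < -0.1 is true → IN Λ
[4] lift (-7,8): star map gives -10.3137; window check -1.1 ≤ -10.3137 < -0.1 is false → out
[5] lift (-4,-6): star map gives -1.5147; window check -1.1 ≤ -1.5147 < -0.1 is false → out
[6] lift (3,6): star map gives 0.5147; window check -1.1 ≤ 0.5147 < -0.1 is false → out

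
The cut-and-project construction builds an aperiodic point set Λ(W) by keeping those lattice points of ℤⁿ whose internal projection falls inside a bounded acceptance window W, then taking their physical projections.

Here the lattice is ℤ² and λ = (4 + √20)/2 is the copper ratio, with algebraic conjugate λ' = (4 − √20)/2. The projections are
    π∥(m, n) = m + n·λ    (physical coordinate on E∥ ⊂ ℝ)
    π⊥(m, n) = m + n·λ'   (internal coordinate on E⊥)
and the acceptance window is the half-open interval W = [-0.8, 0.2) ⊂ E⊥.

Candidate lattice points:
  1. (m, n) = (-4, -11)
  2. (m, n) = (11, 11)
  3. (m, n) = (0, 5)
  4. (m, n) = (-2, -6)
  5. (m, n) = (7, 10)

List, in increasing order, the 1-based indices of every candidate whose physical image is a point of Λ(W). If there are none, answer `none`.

Compute λ' = (4−√20)/2 = -0.23607, so π⊥(m,n) = m -0.23607·n.
#1 (-4,-11): internal coord -4 + (-11)·λ' = -1.40325; -1.40325 ∉ [-0.8, 0.2) → out
#2 (11,11): internal coord 11 + (11)·λ' = +8.40325; +8.40325 ∉ [-0.8, 0.2) → out
#3 (0,5): internal coord 0 + (5)·λ' = -1.18034; -1.18034 ∉ [-0.8, 0.2) → out
#4 (-2,-6): internal coord -2 + (-6)·λ' = -0.58359; -0.58359 ∈ [-0.8, 0.2) → IN Λ
#5 (7,10): internal coord 7 + (10)·λ' = +4.63932; +4.63932 ∉ [-0.8, 0.2) → out

4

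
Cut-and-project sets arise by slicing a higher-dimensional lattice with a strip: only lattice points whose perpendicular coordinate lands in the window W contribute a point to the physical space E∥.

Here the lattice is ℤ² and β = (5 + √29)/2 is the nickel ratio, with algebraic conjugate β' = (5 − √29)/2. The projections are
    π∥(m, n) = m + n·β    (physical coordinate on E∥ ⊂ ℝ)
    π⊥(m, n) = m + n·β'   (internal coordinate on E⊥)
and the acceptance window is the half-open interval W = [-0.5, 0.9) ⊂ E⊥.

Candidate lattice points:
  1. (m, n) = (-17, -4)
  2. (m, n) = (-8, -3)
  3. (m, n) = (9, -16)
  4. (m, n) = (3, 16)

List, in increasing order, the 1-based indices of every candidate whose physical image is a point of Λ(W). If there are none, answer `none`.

4

Numerically β ≈ 5.1926 and β' = −1/β ≈ -0.1926.
[1] lift (-17,-4): star map gives -16.2297; window check -0.5 ≤ -16.2297 < 0.9 is false → out
[2] lift (-8,-3): star map gives -7.4223; window check -0.5 ≤ -7.4223 < 0.9 is false → out
[3] lift (9,-16): star map gives 12.0813; window check -0.5 ≤ 12.0813 < 0.9 is false → out
[4] lift (3,16): star map gives -0.0813; window check -0.5 ≤ -0.0813 < 0.9 is true → IN Λ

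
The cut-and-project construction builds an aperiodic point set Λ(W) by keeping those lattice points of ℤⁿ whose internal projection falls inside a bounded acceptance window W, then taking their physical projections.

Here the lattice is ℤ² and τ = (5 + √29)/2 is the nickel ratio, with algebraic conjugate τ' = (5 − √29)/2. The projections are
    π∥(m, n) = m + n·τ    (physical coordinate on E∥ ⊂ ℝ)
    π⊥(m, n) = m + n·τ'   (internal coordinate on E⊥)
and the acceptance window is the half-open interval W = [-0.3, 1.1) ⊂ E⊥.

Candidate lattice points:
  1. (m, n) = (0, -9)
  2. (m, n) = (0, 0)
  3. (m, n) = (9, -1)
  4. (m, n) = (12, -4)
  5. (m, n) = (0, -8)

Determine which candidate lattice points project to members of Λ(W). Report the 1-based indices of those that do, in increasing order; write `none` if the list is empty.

2

τ' = (5−√29)/2 ≈ -0.19258.
candidate 1: (m,n)=(0,-9) → π∥ = 0-9·τ ≈ -46.73324, π⊥ = 0-9·τ' ≈ 1.73324 ∉ [-0.3, 1.1) ⇒ out
candidate 2: (m,n)=(0,0) → π∥ = 0+0·τ ≈ 0.00000, π⊥ = 0+0·τ' ≈ 0.00000 ∈ [-0.3, 1.1) ⇒ IN Λ
candidate 3: (m,n)=(9,-1) → π∥ = 9-1·τ ≈ 3.80742, π⊥ = 9-1·τ' ≈ 9.19258 ∉ [-0.3, 1.1) ⇒ out
candidate 4: (m,n)=(12,-4) → π∥ = 12-4·τ ≈ -8.77033, π⊥ = 12-4·τ' ≈ 12.77033 ∉ [-0.3, 1.1) ⇒ out
candidate 5: (m,n)=(0,-8) → π∥ = 0-8·τ ≈ -41.54066, π⊥ = 0-8·τ' ≈ 1.54066 ∉ [-0.3, 1.1) ⇒ out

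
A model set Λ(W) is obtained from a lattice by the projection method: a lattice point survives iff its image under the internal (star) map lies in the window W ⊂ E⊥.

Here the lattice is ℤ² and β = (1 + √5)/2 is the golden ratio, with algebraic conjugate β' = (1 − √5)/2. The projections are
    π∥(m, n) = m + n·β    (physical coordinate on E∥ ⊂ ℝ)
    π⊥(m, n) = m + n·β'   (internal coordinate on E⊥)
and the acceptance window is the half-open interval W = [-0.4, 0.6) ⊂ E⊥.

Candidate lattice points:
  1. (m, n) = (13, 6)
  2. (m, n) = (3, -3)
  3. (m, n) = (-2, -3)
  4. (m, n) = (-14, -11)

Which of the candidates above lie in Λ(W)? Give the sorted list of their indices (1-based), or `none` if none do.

3

β' = (1−√5)/2 ≈ -0.6180.
candidate 1: (m,n)=(13,6) → π∥ = 13+6·β ≈ 22.7082, π⊥ = 13+6·β' ≈ 9.2918 ∉ [-0.4, 0.6) ⇒ out
candidate 2: (m,n)=(3,-3) → π∥ = 3-3·β ≈ -1.8541, π⊥ = 3-3·β' ≈ 4.8541 ∉ [-0.4, 0.6) ⇒ out
candidate 3: (m,n)=(-2,-3) → π∥ = -2-3·β ≈ -6.8541, π⊥ = -2-3·β' ≈ -0.1459 ∈ [-0.4, 0.6) ⇒ IN Λ
candidate 4: (m,n)=(-14,-11) → π∥ = -14-11·β ≈ -31.7984, π⊥ = -14-11·β' ≈ -7.2016 ∉ [-0.4, 0.6) ⇒ out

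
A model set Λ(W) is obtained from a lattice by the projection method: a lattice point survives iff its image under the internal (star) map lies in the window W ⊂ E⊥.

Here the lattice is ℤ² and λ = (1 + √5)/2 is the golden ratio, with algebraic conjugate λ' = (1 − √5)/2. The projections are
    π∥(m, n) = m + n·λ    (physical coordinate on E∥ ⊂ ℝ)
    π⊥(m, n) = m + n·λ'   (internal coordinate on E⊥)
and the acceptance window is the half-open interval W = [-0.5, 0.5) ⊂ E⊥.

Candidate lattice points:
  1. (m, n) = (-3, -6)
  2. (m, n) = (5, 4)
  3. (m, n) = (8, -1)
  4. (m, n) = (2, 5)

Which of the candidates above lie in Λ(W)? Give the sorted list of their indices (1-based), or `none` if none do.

λ' = (1−√5)/2 ≈ -0.6180.
#1 (-3,-6): internal coord -3 + (-6)·λ' = +0.7082; +0.7082 ∉ [-0.5, 0.5) → out
#2 (5,4): internal coord 5 + (4)·λ' = +2.5279; +2.5279 ∉ [-0.5, 0.5) → out
#3 (8,-1): internal coord 8 + (-1)·λ' = +8.6180; +8.6180 ∉ [-0.5, 0.5) → out
#4 (2,5): internal coord 2 + (5)·λ' = -1.0902; -1.0902 ∉ [-0.5, 0.5) → out

none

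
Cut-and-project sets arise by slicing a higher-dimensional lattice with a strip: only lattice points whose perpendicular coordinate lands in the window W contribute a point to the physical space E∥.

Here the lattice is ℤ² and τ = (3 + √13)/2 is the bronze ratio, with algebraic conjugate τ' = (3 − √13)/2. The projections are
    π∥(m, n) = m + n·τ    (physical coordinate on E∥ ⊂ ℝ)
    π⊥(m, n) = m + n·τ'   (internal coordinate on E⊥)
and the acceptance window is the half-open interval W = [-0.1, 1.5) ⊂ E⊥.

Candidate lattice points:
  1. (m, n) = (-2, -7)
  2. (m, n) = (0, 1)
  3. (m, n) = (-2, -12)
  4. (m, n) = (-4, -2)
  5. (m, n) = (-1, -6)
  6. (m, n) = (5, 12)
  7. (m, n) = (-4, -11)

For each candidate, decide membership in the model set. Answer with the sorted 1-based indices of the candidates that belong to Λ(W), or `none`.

1, 5, 6

τ' = (3−√13)/2 ≈ -0.3028.
candidate 1: (m,n)=(-2,-7) → π∥ = -2-7·τ ≈ -25.1194, π⊥ = -2-7·τ' ≈ 0.1194 ∈ [-0.1, 1.5) ⇒ IN Λ
candidate 2: (m,n)=(0,1) → π∥ = 0+1·τ ≈ 3.3028, π⊥ = 0+1·τ' ≈ -0.3028 ∉ [-0.1, 1.5) ⇒ out
candidate 3: (m,n)=(-2,-12) → π∥ = -2-12·τ ≈ -41.6333, π⊥ = -2-12·τ' ≈ 1.6333 ∉ [-0.1, 1.5) ⇒ out
candidate 4: (m,n)=(-4,-2) → π∥ = -4-2·τ ≈ -10.6056, π⊥ = -4-2·τ' ≈ -3.3944 ∉ [-0.1, 1.5) ⇒ out
candidate 5: (m,n)=(-1,-6) → π∥ = -1-6·τ ≈ -20.8167, π⊥ = -1-6·τ' ≈ 0.8167 ∈ [-0.1, 1.5) ⇒ IN Λ
candidate 6: (m,n)=(5,12) → π∥ = 5+12·τ ≈ 44.6333, π⊥ = 5+12·τ' ≈ 1.3667 ∈ [-0.1, 1.5) ⇒ IN Λ
candidate 7: (m,n)=(-4,-11) → π∥ = -4-11·τ ≈ -40.3305, π⊥ = -4-11·τ' ≈ -0.6695 ∉ [-0.1, 1.5) ⇒ out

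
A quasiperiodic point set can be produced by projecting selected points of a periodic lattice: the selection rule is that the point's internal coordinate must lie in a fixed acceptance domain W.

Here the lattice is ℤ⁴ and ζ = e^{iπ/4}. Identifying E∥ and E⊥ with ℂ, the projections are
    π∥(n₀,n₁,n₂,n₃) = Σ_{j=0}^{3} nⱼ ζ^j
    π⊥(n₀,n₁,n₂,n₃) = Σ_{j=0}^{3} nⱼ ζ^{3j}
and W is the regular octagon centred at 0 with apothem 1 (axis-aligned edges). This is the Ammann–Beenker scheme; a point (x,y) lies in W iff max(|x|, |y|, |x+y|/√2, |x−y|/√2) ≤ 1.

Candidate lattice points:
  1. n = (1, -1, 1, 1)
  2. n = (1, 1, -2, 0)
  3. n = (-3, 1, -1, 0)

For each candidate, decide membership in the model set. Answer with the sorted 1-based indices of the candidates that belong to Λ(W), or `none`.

none

With ζ = e^{iπ/4} the internal vectors are ζ^0,ζ^3,ζ^6,ζ^9.
candidate 1: n = (1, -1, 1, 1) → π⊥ ≈ (+2.414214, -1.000000); max(|x|,|y|,|x±y|/√2) = 2.414214 > 1 ⇒ ∉ W
candidate 2: n = (1, 1, -2, 0) → π⊥ ≈ (+0.292893, +2.707107); max(|x|,|y|,|x±y|/√2) = 2.707107 > 1 ⇒ ∉ W
candidate 3: n = (-3, 1, -1, 0) → π⊥ ≈ (-3.707107, +1.707107); max(|x|,|y|,|x±y|/√2) = 3.828427 > 1 ⇒ ∉ W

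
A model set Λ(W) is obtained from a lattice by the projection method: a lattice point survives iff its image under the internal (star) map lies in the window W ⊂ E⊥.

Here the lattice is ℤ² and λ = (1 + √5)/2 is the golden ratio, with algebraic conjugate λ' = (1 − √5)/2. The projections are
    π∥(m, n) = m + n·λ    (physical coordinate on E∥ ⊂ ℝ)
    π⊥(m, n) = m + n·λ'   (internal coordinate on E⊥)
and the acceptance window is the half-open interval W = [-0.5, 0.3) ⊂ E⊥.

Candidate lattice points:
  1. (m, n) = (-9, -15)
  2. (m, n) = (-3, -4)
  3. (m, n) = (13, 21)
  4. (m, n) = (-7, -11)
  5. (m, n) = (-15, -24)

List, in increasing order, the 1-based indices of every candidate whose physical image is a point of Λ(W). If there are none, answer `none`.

1, 3, 4, 5

λ' = (1−√5)/2 ≈ -0.618034.
candidate 1: (m,n)=(-9,-15) → π∥ = -9-15·λ ≈ -33.270510, π⊥ = -9-15·λ' ≈ 0.270510 ∈ [-0.5, 0.3) ⇒ IN Λ
candidate 2: (m,n)=(-3,-4) → π∥ = -3-4·λ ≈ -9.472136, π⊥ = -3-4·λ' ≈ -0.527864 ∉ [-0.5, 0.3) ⇒ out
candidate 3: (m,n)=(13,21) → π∥ = 13+21·λ ≈ 46.978714, π⊥ = 13+21·λ' ≈ 0.021286 ∈ [-0.5, 0.3) ⇒ IN Λ
candidate 4: (m,n)=(-7,-11) → π∥ = -7-11·λ ≈ -24.798374, π⊥ = -7-11·λ' ≈ -0.201626 ∈ [-0.5, 0.3) ⇒ IN Λ
candidate 5: (m,n)=(-15,-24) → π∥ = -15-24·λ ≈ -53.832816, π⊥ = -15-24·λ' ≈ -0.167184 ∈ [-0.5, 0.3) ⇒ IN Λ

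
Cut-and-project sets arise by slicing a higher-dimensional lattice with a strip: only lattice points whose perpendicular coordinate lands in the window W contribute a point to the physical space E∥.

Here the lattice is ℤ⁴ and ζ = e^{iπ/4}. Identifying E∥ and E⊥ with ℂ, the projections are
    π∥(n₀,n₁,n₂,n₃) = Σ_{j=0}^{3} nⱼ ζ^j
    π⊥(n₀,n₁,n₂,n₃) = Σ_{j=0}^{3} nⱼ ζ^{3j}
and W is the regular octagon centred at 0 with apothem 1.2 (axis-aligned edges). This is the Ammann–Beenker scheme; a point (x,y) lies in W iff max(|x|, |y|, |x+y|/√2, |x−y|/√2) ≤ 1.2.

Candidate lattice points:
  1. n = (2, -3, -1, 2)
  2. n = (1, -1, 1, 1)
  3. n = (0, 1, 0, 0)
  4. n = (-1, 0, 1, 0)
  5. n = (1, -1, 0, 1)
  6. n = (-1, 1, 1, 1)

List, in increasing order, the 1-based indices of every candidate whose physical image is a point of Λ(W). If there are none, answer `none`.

With ζ = e^{iπ/4} the internal vectors are ζ^0,ζ^3,ζ^6,ζ^9.
#1 (2, -3, -1, 2): internal (5.5355, 0.2929); octagon support 5.5355 vs apothem 1.2 → ∉ W
#2 (1, -1, 1, 1): internal (2.4142, -1.0000); octagon support 2.4142 vs apothem 1.2 → ∉ W
#3 (0, 1, 0, 0): internal (-0.7071, 0.7071); octagon support 1.0000 vs apothem 1.2 → ∈ W
#4 (-1, 0, 1, 0): internal (-1.0000, -1.0000); octagon support 1.4142 vs apothem 1.2 → ∉ W
#5 (1, -1, 0, 1): internal (2.4142, 0.0000); octagon support 2.4142 vs apothem 1.2 → ∉ W
#6 (-1, 1, 1, 1): internal (-1.0000, 0.4142); octagon support 1.0000 vs apothem 1.2 → ∈ W

3, 6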